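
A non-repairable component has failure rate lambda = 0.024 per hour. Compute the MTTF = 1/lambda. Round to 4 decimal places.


lambda = 0.024
MTTF = 1 / 0.024
MTTF = 41.6667

41.6667


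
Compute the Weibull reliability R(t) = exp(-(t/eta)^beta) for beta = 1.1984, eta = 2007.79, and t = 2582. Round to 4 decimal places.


beta = 1.1984, eta = 2007.79, t = 2582
t/eta = 2582 / 2007.79 = 1.286
(t/eta)^beta = 1.286^1.1984 = 1.3518
R(t) = exp(-1.3518)
R(t) = 0.2588

0.2588


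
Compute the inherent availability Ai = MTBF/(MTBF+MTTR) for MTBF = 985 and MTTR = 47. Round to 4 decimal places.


MTBF = 985
MTTR = 47
MTBF + MTTR = 1032
Ai = 985 / 1032
Ai = 0.9545

0.9545


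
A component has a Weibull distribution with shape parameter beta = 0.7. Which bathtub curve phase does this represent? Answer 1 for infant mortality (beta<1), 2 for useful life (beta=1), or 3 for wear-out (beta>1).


beta = 0.7
Compare beta to 1:
beta < 1 => infant mortality (phase 1)
beta = 1 => useful life (phase 2)
beta > 1 => wear-out (phase 3)
Since beta = 0.7, this is infant mortality (decreasing failure rate)
Phase = 1

1


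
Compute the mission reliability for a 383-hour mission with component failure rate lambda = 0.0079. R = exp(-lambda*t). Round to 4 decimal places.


lambda = 0.0079
mission_time = 383
lambda * t = 0.0079 * 383 = 3.0257
R = exp(-3.0257)
R = 0.0485

0.0485


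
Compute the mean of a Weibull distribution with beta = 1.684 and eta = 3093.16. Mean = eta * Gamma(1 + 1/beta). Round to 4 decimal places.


beta = 1.684, eta = 3093.16
1/beta = 0.5938
1 + 1/beta = 1.5938
Gamma(1.5938) = 0.8928
Mean = 3093.16 * 0.8928
Mean = 2761.6806

2761.6806


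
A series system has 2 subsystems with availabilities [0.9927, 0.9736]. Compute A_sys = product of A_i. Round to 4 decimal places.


Subsystems: [0.9927, 0.9736]
After subsystem 1 (A=0.9927): product = 0.9927
After subsystem 2 (A=0.9736): product = 0.9665
A_sys = 0.9665

0.9665


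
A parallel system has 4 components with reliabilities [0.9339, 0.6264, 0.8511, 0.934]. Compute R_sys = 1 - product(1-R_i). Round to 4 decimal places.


Components: [0.9339, 0.6264, 0.8511, 0.934]
(1 - 0.9339) = 0.0661, running product = 0.0661
(1 - 0.6264) = 0.3736, running product = 0.0247
(1 - 0.8511) = 0.1489, running product = 0.0037
(1 - 0.934) = 0.066, running product = 0.0002
Product of (1-R_i) = 0.0002
R_sys = 1 - 0.0002 = 0.9998

0.9998


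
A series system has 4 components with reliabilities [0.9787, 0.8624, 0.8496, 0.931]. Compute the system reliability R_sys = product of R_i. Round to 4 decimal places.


Components: [0.9787, 0.8624, 0.8496, 0.931]
After component 1 (R=0.9787): product = 0.9787
After component 2 (R=0.8624): product = 0.844
After component 3 (R=0.8496): product = 0.7171
After component 4 (R=0.931): product = 0.6676
R_sys = 0.6676

0.6676


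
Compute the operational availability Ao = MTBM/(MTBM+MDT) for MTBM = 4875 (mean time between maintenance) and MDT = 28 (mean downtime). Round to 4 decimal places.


MTBM = 4875
MDT = 28
MTBM + MDT = 4903
Ao = 4875 / 4903
Ao = 0.9943

0.9943


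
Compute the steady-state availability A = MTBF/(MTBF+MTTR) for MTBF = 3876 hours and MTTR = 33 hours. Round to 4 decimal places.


MTBF = 3876
MTTR = 33
MTBF + MTTR = 3909
A = 3876 / 3909
A = 0.9916

0.9916


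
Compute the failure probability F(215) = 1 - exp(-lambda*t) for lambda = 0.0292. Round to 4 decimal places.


lambda = 0.0292, t = 215
lambda * t = 6.278
exp(-6.278) = 0.0019
F(t) = 1 - 0.0019
F(t) = 0.9981

0.9981


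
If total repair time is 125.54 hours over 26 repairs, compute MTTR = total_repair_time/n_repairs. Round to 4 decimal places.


total_repair_time = 125.54
n_repairs = 26
MTTR = 125.54 / 26
MTTR = 4.8285

4.8285


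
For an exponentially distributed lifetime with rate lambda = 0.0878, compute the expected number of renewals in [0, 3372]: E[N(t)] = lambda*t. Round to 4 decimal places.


lambda = 0.0878
t = 3372
E[N(t)] = lambda * t
E[N(t)] = 0.0878 * 3372
E[N(t)] = 296.0616

296.0616


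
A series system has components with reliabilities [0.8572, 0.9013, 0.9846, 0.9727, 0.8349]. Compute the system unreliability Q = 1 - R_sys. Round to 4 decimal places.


Components: [0.8572, 0.9013, 0.9846, 0.9727, 0.8349]
After component 1: product = 0.8572
After component 2: product = 0.7726
After component 3: product = 0.7607
After component 4: product = 0.7399
After component 5: product = 0.6178
R_sys = 0.6178
Q = 1 - 0.6178 = 0.3822

0.3822


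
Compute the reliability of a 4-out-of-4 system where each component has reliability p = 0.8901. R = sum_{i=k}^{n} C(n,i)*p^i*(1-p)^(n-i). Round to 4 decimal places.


k = 4, n = 4, p = 0.8901
i=4: C(4,4)=1 * 0.8901^4 * 0.1099^0 = 0.6277
R = sum of terms = 0.6277

0.6277


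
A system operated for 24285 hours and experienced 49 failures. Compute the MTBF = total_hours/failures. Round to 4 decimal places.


total_hours = 24285
failures = 49
MTBF = 24285 / 49
MTBF = 495.6122

495.6122


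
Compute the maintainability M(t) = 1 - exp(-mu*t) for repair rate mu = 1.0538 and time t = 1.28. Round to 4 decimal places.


mu = 1.0538, t = 1.28
mu * t = 1.0538 * 1.28 = 1.3489
exp(-1.3489) = 0.2595
M(t) = 1 - 0.2595
M(t) = 0.7405

0.7405


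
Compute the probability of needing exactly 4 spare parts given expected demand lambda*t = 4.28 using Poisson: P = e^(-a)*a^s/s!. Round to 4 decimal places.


a = 4.28, s = 4
e^(-a) = e^(-4.28) = 0.0138
a^s = 4.28^4 = 335.5638
s! = 24
P = 0.0138 * 335.5638 / 24
P = 0.1935

0.1935


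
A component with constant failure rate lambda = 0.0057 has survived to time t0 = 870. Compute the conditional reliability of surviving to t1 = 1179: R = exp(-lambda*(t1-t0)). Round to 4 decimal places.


lambda = 0.0057
t0 = 870, t1 = 1179
t1 - t0 = 309
lambda * (t1-t0) = 0.0057 * 309 = 1.7613
R = exp(-1.7613)
R = 0.1718

0.1718


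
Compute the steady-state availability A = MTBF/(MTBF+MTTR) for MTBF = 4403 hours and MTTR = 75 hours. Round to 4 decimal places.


MTBF = 4403
MTTR = 75
MTBF + MTTR = 4478
A = 4403 / 4478
A = 0.9833

0.9833


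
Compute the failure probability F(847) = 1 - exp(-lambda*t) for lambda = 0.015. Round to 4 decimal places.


lambda = 0.015, t = 847
lambda * t = 12.705
exp(-12.705) = 0.0
F(t) = 1 - 0.0
F(t) = 1.0

1.0


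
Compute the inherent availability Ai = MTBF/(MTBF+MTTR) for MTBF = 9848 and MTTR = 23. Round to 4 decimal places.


MTBF = 9848
MTTR = 23
MTBF + MTTR = 9871
Ai = 9848 / 9871
Ai = 0.9977

0.9977


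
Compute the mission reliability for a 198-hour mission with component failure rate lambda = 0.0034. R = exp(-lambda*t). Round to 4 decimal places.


lambda = 0.0034
mission_time = 198
lambda * t = 0.0034 * 198 = 0.6732
R = exp(-0.6732)
R = 0.5101

0.5101


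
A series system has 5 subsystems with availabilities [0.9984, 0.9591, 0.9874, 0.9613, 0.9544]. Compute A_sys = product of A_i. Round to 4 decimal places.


Subsystems: [0.9984, 0.9591, 0.9874, 0.9613, 0.9544]
After subsystem 1 (A=0.9984): product = 0.9984
After subsystem 2 (A=0.9591): product = 0.9576
After subsystem 3 (A=0.9874): product = 0.9455
After subsystem 4 (A=0.9613): product = 0.9089
After subsystem 5 (A=0.9544): product = 0.8675
A_sys = 0.8675

0.8675


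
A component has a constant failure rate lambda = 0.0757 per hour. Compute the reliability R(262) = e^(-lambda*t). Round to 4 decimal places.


lambda = 0.0757
t = 262
lambda * t = 19.8334
R(t) = e^(-19.8334)
R(t) = 0.0

0.0


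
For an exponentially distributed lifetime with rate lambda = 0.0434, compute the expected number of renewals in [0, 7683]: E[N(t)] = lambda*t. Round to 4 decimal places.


lambda = 0.0434
t = 7683
E[N(t)] = lambda * t
E[N(t)] = 0.0434 * 7683
E[N(t)] = 333.4422

333.4422


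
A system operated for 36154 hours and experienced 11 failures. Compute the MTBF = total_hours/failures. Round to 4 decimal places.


total_hours = 36154
failures = 11
MTBF = 36154 / 11
MTBF = 3286.7273

3286.7273


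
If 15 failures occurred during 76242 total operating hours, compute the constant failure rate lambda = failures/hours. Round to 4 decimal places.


failures = 15
total_hours = 76242
lambda = 15 / 76242
lambda = 0.0002

0.0002


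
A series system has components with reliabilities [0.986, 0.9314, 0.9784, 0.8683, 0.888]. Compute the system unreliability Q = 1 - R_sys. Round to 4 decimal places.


Components: [0.986, 0.9314, 0.9784, 0.8683, 0.888]
After component 1: product = 0.986
After component 2: product = 0.9184
After component 3: product = 0.8985
After component 4: product = 0.7802
After component 5: product = 0.6928
R_sys = 0.6928
Q = 1 - 0.6928 = 0.3072

0.3072


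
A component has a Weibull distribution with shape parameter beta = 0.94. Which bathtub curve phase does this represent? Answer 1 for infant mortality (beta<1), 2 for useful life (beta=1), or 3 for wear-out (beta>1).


beta = 0.94
Compare beta to 1:
beta < 1 => infant mortality (phase 1)
beta = 1 => useful life (phase 2)
beta > 1 => wear-out (phase 3)
Since beta = 0.94, this is infant mortality (decreasing failure rate)
Phase = 1

1


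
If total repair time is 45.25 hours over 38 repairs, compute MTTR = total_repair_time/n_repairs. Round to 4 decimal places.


total_repair_time = 45.25
n_repairs = 38
MTTR = 45.25 / 38
MTTR = 1.1908

1.1908


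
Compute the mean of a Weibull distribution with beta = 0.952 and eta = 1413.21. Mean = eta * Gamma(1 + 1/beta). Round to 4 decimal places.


beta = 0.952, eta = 1413.21
1/beta = 1.0504
1 + 1/beta = 2.0504
Gamma(2.0504) = 1.0224
Mean = 1413.21 * 1.0224
Mean = 1444.8303

1444.8303


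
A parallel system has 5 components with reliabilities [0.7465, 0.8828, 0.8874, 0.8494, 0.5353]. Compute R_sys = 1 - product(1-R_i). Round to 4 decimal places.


Components: [0.7465, 0.8828, 0.8874, 0.8494, 0.5353]
(1 - 0.7465) = 0.2535, running product = 0.2535
(1 - 0.8828) = 0.1172, running product = 0.0297
(1 - 0.8874) = 0.1126, running product = 0.0033
(1 - 0.8494) = 0.1506, running product = 0.0005
(1 - 0.5353) = 0.4647, running product = 0.0002
Product of (1-R_i) = 0.0002
R_sys = 1 - 0.0002 = 0.9998

0.9998


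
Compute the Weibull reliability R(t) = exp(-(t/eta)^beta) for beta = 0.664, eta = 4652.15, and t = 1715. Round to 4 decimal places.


beta = 0.664, eta = 4652.15, t = 1715
t/eta = 1715 / 4652.15 = 0.3686
(t/eta)^beta = 0.3686^0.664 = 0.5155
R(t) = exp(-0.5155)
R(t) = 0.5972

0.5972


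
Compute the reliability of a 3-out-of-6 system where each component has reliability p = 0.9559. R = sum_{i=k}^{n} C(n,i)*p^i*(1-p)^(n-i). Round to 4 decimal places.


k = 3, n = 6, p = 0.9559
i=3: C(6,3)=20 * 0.9559^3 * 0.0441^3 = 0.0015
i=4: C(6,4)=15 * 0.9559^4 * 0.0441^2 = 0.0244
i=5: C(6,5)=6 * 0.9559^5 * 0.0441^1 = 0.2112
i=6: C(6,6)=1 * 0.9559^6 * 0.0441^0 = 0.7629
R = sum of terms = 0.9999

0.9999


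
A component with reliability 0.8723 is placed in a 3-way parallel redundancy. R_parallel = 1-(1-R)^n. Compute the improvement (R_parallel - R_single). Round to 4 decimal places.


R_single = 0.8723, n = 3
1 - R_single = 0.1277
(1 - R_single)^n = 0.1277^3 = 0.0021
R_parallel = 1 - 0.0021 = 0.9979
Improvement = 0.9979 - 0.8723
Improvement = 0.1256

0.1256


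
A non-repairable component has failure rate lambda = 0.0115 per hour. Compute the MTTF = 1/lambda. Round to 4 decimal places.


lambda = 0.0115
MTTF = 1 / 0.0115
MTTF = 86.9565

86.9565


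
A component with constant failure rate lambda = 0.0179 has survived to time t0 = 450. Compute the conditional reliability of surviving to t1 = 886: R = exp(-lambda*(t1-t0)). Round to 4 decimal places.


lambda = 0.0179
t0 = 450, t1 = 886
t1 - t0 = 436
lambda * (t1-t0) = 0.0179 * 436 = 7.8044
R = exp(-7.8044)
R = 0.0004

0.0004


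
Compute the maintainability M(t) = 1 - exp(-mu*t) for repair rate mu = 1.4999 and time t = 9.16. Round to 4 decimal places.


mu = 1.4999, t = 9.16
mu * t = 1.4999 * 9.16 = 13.7391
exp(-13.7391) = 0.0
M(t) = 1 - 0.0
M(t) = 1.0

1.0


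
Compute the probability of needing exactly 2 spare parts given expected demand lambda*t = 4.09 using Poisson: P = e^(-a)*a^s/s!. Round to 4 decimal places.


a = 4.09, s = 2
e^(-a) = e^(-4.09) = 0.0167
a^s = 4.09^2 = 16.7281
s! = 2
P = 0.0167 * 16.7281 / 2
P = 0.14

0.14


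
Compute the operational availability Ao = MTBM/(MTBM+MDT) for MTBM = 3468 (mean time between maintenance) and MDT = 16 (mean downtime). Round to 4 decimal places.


MTBM = 3468
MDT = 16
MTBM + MDT = 3484
Ao = 3468 / 3484
Ao = 0.9954

0.9954


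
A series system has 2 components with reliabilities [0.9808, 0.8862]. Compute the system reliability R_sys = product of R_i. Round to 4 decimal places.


Components: [0.9808, 0.8862]
After component 1 (R=0.9808): product = 0.9808
After component 2 (R=0.8862): product = 0.8692
R_sys = 0.8692

0.8692


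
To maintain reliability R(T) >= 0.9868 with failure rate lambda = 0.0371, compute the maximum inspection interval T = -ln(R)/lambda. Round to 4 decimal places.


R_target = 0.9868
lambda = 0.0371
-ln(0.9868) = 0.0133
T = 0.0133 / 0.0371
T = 0.3582

0.3582


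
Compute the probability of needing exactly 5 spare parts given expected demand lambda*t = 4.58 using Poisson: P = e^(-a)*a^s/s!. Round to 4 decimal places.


a = 4.58, s = 5
e^(-a) = e^(-4.58) = 0.0103
a^s = 4.58^5 = 2015.2429
s! = 120
P = 0.0103 * 2015.2429 / 120
P = 0.1722

0.1722


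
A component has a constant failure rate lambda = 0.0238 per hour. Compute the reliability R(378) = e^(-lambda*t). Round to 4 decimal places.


lambda = 0.0238
t = 378
lambda * t = 8.9964
R(t) = e^(-8.9964)
R(t) = 0.0001

0.0001


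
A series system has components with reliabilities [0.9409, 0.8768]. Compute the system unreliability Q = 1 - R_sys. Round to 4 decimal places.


Components: [0.9409, 0.8768]
After component 1: product = 0.9409
After component 2: product = 0.825
R_sys = 0.825
Q = 1 - 0.825 = 0.175

0.175


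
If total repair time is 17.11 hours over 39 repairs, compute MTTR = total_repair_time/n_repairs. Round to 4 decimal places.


total_repair_time = 17.11
n_repairs = 39
MTTR = 17.11 / 39
MTTR = 0.4387

0.4387


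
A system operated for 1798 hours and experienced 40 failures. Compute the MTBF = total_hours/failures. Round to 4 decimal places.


total_hours = 1798
failures = 40
MTBF = 1798 / 40
MTBF = 44.95

44.95


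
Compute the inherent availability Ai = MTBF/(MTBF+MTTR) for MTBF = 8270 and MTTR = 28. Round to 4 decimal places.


MTBF = 8270
MTTR = 28
MTBF + MTTR = 8298
Ai = 8270 / 8298
Ai = 0.9966

0.9966


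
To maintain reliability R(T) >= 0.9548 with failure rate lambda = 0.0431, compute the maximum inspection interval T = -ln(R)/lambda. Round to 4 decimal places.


R_target = 0.9548
lambda = 0.0431
-ln(0.9548) = 0.0463
T = 0.0463 / 0.0431
T = 1.0732

1.0732


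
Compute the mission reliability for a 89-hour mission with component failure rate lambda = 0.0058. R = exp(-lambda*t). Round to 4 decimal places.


lambda = 0.0058
mission_time = 89
lambda * t = 0.0058 * 89 = 0.5162
R = exp(-0.5162)
R = 0.5968

0.5968


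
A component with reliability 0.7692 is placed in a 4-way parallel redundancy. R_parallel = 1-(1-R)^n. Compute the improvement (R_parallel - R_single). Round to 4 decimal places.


R_single = 0.7692, n = 4
1 - R_single = 0.2308
(1 - R_single)^n = 0.2308^4 = 0.0028
R_parallel = 1 - 0.0028 = 0.9972
Improvement = 0.9972 - 0.7692
Improvement = 0.228

0.228


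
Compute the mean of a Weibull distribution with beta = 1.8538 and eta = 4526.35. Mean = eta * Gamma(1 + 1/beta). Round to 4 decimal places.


beta = 1.8538, eta = 4526.35
1/beta = 0.5394
1 + 1/beta = 1.5394
Gamma(1.5394) = 0.8881
Mean = 4526.35 * 0.8881
Mean = 4020.0365

4020.0365


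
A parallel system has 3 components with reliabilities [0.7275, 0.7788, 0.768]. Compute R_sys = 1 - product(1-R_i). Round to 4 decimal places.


Components: [0.7275, 0.7788, 0.768]
(1 - 0.7275) = 0.2725, running product = 0.2725
(1 - 0.7788) = 0.2212, running product = 0.0603
(1 - 0.768) = 0.232, running product = 0.014
Product of (1-R_i) = 0.014
R_sys = 1 - 0.014 = 0.986

0.986


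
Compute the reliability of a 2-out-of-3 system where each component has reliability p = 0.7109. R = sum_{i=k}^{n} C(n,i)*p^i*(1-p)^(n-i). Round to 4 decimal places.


k = 2, n = 3, p = 0.7109
i=2: C(3,2)=3 * 0.7109^2 * 0.2891^1 = 0.4383
i=3: C(3,3)=1 * 0.7109^3 * 0.2891^0 = 0.3593
R = sum of terms = 0.7976

0.7976


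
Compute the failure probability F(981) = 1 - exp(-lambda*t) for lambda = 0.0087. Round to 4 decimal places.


lambda = 0.0087, t = 981
lambda * t = 8.5347
exp(-8.5347) = 0.0002
F(t) = 1 - 0.0002
F(t) = 0.9998

0.9998


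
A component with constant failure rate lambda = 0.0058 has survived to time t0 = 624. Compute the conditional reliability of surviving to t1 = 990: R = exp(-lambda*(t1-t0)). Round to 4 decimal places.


lambda = 0.0058
t0 = 624, t1 = 990
t1 - t0 = 366
lambda * (t1-t0) = 0.0058 * 366 = 2.1228
R = exp(-2.1228)
R = 0.1197

0.1197


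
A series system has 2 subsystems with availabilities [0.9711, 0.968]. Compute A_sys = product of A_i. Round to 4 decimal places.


Subsystems: [0.9711, 0.968]
After subsystem 1 (A=0.9711): product = 0.9711
After subsystem 2 (A=0.968): product = 0.94
A_sys = 0.94

0.94


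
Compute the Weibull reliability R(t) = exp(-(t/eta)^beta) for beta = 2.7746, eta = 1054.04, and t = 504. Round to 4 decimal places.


beta = 2.7746, eta = 1054.04, t = 504
t/eta = 504 / 1054.04 = 0.4782
(t/eta)^beta = 0.4782^2.7746 = 0.1291
R(t) = exp(-0.1291)
R(t) = 0.8789

0.8789


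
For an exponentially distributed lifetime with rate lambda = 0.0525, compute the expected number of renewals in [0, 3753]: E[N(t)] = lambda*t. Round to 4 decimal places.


lambda = 0.0525
t = 3753
E[N(t)] = lambda * t
E[N(t)] = 0.0525 * 3753
E[N(t)] = 197.0325

197.0325


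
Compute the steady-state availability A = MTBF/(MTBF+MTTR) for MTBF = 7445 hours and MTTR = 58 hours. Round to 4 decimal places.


MTBF = 7445
MTTR = 58
MTBF + MTTR = 7503
A = 7445 / 7503
A = 0.9923

0.9923


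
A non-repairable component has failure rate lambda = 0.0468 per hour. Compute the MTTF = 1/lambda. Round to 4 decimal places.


lambda = 0.0468
MTTF = 1 / 0.0468
MTTF = 21.3675

21.3675


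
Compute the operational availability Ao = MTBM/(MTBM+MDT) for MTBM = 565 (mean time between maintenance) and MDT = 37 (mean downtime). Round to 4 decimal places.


MTBM = 565
MDT = 37
MTBM + MDT = 602
Ao = 565 / 602
Ao = 0.9385

0.9385


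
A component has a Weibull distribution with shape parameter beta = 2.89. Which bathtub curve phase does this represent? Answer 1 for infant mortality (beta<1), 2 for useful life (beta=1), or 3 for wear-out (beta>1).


beta = 2.89
Compare beta to 1:
beta < 1 => infant mortality (phase 1)
beta = 1 => useful life (phase 2)
beta > 1 => wear-out (phase 3)
Since beta = 2.89, this is wear-out (increasing failure rate)
Phase = 3

3


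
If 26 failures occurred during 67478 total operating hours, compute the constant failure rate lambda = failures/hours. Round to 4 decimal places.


failures = 26
total_hours = 67478
lambda = 26 / 67478
lambda = 0.0004

0.0004


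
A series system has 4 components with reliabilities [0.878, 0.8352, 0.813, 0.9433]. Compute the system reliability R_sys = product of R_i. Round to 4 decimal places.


Components: [0.878, 0.8352, 0.813, 0.9433]
After component 1 (R=0.878): product = 0.878
After component 2 (R=0.8352): product = 0.7333
After component 3 (R=0.813): product = 0.5962
After component 4 (R=0.9433): product = 0.5624
R_sys = 0.5624

0.5624


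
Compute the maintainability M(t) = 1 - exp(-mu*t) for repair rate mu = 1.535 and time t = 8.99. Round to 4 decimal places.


mu = 1.535, t = 8.99
mu * t = 1.535 * 8.99 = 13.7996
exp(-13.7996) = 0.0
M(t) = 1 - 0.0
M(t) = 1.0

1.0


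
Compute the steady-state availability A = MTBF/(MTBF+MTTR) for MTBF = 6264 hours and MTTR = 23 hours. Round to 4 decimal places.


MTBF = 6264
MTTR = 23
MTBF + MTTR = 6287
A = 6264 / 6287
A = 0.9963

0.9963


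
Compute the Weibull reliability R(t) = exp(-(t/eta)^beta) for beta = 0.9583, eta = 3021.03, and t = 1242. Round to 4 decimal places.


beta = 0.9583, eta = 3021.03, t = 1242
t/eta = 1242 / 3021.03 = 0.4111
(t/eta)^beta = 0.4111^0.9583 = 0.4266
R(t) = exp(-0.4266)
R(t) = 0.6527

0.6527


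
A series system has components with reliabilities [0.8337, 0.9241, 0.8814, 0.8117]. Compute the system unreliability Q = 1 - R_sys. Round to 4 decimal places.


Components: [0.8337, 0.9241, 0.8814, 0.8117]
After component 1: product = 0.8337
After component 2: product = 0.7704
After component 3: product = 0.6791
After component 4: product = 0.5512
R_sys = 0.5512
Q = 1 - 0.5512 = 0.4488

0.4488


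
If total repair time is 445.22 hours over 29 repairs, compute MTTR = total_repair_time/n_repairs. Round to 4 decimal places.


total_repair_time = 445.22
n_repairs = 29
MTTR = 445.22 / 29
MTTR = 15.3524

15.3524


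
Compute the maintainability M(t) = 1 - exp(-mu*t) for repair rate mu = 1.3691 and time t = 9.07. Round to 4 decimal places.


mu = 1.3691, t = 9.07
mu * t = 1.3691 * 9.07 = 12.4177
exp(-12.4177) = 0.0
M(t) = 1 - 0.0
M(t) = 1.0

1.0


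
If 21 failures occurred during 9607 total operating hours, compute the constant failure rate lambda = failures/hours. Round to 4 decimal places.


failures = 21
total_hours = 9607
lambda = 21 / 9607
lambda = 0.0022

0.0022


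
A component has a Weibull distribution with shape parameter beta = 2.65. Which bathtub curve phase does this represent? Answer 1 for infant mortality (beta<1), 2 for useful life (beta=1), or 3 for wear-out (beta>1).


beta = 2.65
Compare beta to 1:
beta < 1 => infant mortality (phase 1)
beta = 1 => useful life (phase 2)
beta > 1 => wear-out (phase 3)
Since beta = 2.65, this is wear-out (increasing failure rate)
Phase = 3

3


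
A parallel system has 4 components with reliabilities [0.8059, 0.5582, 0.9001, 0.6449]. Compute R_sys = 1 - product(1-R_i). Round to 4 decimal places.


Components: [0.8059, 0.5582, 0.9001, 0.6449]
(1 - 0.8059) = 0.1941, running product = 0.1941
(1 - 0.5582) = 0.4418, running product = 0.0858
(1 - 0.9001) = 0.0999, running product = 0.0086
(1 - 0.6449) = 0.3551, running product = 0.003
Product of (1-R_i) = 0.003
R_sys = 1 - 0.003 = 0.997

0.997


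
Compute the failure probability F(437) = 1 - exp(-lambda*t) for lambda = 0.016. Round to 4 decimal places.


lambda = 0.016, t = 437
lambda * t = 6.992
exp(-6.992) = 0.0009
F(t) = 1 - 0.0009
F(t) = 0.9991

0.9991


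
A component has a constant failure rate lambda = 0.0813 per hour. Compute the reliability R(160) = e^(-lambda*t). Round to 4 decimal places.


lambda = 0.0813
t = 160
lambda * t = 13.008
R(t) = e^(-13.008)
R(t) = 0.0

0.0


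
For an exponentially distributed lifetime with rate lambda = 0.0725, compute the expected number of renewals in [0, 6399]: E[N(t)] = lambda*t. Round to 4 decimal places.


lambda = 0.0725
t = 6399
E[N(t)] = lambda * t
E[N(t)] = 0.0725 * 6399
E[N(t)] = 463.9275

463.9275


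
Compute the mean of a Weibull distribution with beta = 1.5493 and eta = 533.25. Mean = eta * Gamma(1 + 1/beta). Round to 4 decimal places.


beta = 1.5493, eta = 533.25
1/beta = 0.6455
1 + 1/beta = 1.6455
Gamma(1.6455) = 0.8994
Mean = 533.25 * 0.8994
Mean = 479.6246

479.6246


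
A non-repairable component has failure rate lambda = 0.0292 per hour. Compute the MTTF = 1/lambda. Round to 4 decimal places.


lambda = 0.0292
MTTF = 1 / 0.0292
MTTF = 34.2466

34.2466


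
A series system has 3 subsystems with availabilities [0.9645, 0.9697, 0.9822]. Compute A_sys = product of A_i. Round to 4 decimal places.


Subsystems: [0.9645, 0.9697, 0.9822]
After subsystem 1 (A=0.9645): product = 0.9645
After subsystem 2 (A=0.9697): product = 0.9353
After subsystem 3 (A=0.9822): product = 0.9186
A_sys = 0.9186

0.9186


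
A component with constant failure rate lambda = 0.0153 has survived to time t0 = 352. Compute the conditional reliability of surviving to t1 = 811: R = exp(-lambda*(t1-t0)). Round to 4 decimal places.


lambda = 0.0153
t0 = 352, t1 = 811
t1 - t0 = 459
lambda * (t1-t0) = 0.0153 * 459 = 7.0227
R = exp(-7.0227)
R = 0.0009

0.0009


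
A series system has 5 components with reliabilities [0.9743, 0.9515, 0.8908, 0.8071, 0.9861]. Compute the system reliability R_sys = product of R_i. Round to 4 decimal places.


Components: [0.9743, 0.9515, 0.8908, 0.8071, 0.9861]
After component 1 (R=0.9743): product = 0.9743
After component 2 (R=0.9515): product = 0.927
After component 3 (R=0.8908): product = 0.8258
After component 4 (R=0.8071): product = 0.6665
After component 5 (R=0.9861): product = 0.6572
R_sys = 0.6572

0.6572


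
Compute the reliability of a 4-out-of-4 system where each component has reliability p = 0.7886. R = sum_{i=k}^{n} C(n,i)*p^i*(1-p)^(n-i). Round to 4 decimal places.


k = 4, n = 4, p = 0.7886
i=4: C(4,4)=1 * 0.7886^4 * 0.2114^0 = 0.3867
R = sum of terms = 0.3867

0.3867


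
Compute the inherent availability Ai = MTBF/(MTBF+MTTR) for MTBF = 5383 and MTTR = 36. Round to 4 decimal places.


MTBF = 5383
MTTR = 36
MTBF + MTTR = 5419
Ai = 5383 / 5419
Ai = 0.9934

0.9934


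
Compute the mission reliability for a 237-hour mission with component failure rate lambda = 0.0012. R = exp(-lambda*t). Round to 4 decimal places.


lambda = 0.0012
mission_time = 237
lambda * t = 0.0012 * 237 = 0.2844
R = exp(-0.2844)
R = 0.7525

0.7525


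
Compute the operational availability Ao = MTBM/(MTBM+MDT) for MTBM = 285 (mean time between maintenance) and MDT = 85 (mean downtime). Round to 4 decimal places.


MTBM = 285
MDT = 85
MTBM + MDT = 370
Ao = 285 / 370
Ao = 0.7703

0.7703


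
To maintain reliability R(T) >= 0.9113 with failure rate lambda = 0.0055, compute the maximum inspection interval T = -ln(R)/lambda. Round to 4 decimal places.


R_target = 0.9113
lambda = 0.0055
-ln(0.9113) = 0.0929
T = 0.0929 / 0.0055
T = 16.8878

16.8878


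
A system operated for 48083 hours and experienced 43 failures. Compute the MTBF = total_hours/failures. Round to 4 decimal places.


total_hours = 48083
failures = 43
MTBF = 48083 / 43
MTBF = 1118.2093

1118.2093


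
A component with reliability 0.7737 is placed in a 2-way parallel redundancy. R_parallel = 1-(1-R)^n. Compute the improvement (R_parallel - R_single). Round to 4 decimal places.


R_single = 0.7737, n = 2
1 - R_single = 0.2263
(1 - R_single)^n = 0.2263^2 = 0.0512
R_parallel = 1 - 0.0512 = 0.9488
Improvement = 0.9488 - 0.7737
Improvement = 0.1751

0.1751


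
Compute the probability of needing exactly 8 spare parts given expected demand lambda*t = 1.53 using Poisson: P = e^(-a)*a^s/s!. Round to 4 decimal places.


a = 1.53, s = 8
e^(-a) = e^(-1.53) = 0.2165
a^s = 1.53^8 = 30.0283
s! = 40320
P = 0.2165 * 30.0283 / 40320
P = 0.0002

0.0002


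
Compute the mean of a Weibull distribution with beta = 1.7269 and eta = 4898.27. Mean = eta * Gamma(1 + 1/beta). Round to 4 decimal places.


beta = 1.7269, eta = 4898.27
1/beta = 0.5791
1 + 1/beta = 1.5791
Gamma(1.5791) = 0.8913
Mean = 4898.27 * 0.8913
Mean = 4365.9749

4365.9749


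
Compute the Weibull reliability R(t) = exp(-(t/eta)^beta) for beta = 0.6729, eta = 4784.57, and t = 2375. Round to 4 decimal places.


beta = 0.6729, eta = 4784.57, t = 2375
t/eta = 2375 / 4784.57 = 0.4964
(t/eta)^beta = 0.4964^0.6729 = 0.6242
R(t) = exp(-0.6242)
R(t) = 0.5357

0.5357


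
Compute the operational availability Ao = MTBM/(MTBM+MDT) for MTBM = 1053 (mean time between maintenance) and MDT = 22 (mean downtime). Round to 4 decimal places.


MTBM = 1053
MDT = 22
MTBM + MDT = 1075
Ao = 1053 / 1075
Ao = 0.9795

0.9795


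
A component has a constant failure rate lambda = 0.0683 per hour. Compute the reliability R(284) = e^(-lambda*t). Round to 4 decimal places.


lambda = 0.0683
t = 284
lambda * t = 19.3972
R(t) = e^(-19.3972)
R(t) = 0.0

0.0


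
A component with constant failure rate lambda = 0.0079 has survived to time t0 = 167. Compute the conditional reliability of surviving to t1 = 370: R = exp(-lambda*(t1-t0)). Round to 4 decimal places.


lambda = 0.0079
t0 = 167, t1 = 370
t1 - t0 = 203
lambda * (t1-t0) = 0.0079 * 203 = 1.6037
R = exp(-1.6037)
R = 0.2012

0.2012


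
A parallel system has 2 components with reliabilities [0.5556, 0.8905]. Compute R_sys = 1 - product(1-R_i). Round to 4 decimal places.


Components: [0.5556, 0.8905]
(1 - 0.5556) = 0.4444, running product = 0.4444
(1 - 0.8905) = 0.1095, running product = 0.0487
Product of (1-R_i) = 0.0487
R_sys = 1 - 0.0487 = 0.9513

0.9513


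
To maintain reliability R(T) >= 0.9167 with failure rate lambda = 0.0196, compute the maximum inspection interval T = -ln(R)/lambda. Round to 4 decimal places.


R_target = 0.9167
lambda = 0.0196
-ln(0.9167) = 0.087
T = 0.087 / 0.0196
T = 4.4375

4.4375


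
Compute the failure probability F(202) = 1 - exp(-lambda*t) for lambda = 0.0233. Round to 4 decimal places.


lambda = 0.0233, t = 202
lambda * t = 4.7066
exp(-4.7066) = 0.009
F(t) = 1 - 0.009
F(t) = 0.991

0.991


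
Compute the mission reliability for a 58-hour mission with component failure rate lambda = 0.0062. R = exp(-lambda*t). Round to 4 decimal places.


lambda = 0.0062
mission_time = 58
lambda * t = 0.0062 * 58 = 0.3596
R = exp(-0.3596)
R = 0.698

0.698


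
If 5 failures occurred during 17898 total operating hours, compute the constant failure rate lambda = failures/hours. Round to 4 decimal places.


failures = 5
total_hours = 17898
lambda = 5 / 17898
lambda = 0.0003

0.0003


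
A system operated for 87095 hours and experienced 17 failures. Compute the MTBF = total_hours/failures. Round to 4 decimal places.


total_hours = 87095
failures = 17
MTBF = 87095 / 17
MTBF = 5123.2353

5123.2353


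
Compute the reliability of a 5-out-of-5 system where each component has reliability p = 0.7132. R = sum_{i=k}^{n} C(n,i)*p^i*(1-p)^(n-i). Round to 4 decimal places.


k = 5, n = 5, p = 0.7132
i=5: C(5,5)=1 * 0.7132^5 * 0.2868^0 = 0.1845
R = sum of terms = 0.1845

0.1845


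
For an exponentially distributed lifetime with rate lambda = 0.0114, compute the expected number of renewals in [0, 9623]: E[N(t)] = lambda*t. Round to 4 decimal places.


lambda = 0.0114
t = 9623
E[N(t)] = lambda * t
E[N(t)] = 0.0114 * 9623
E[N(t)] = 109.7022

109.7022


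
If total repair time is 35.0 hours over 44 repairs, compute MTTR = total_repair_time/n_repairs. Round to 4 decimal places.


total_repair_time = 35.0
n_repairs = 44
MTTR = 35.0 / 44
MTTR = 0.7955

0.7955


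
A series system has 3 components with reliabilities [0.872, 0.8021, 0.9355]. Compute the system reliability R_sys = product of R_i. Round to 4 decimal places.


Components: [0.872, 0.8021, 0.9355]
After component 1 (R=0.872): product = 0.872
After component 2 (R=0.8021): product = 0.6994
After component 3 (R=0.9355): product = 0.6543
R_sys = 0.6543

0.6543


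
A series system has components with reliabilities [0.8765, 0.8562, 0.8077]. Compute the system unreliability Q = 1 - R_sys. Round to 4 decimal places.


Components: [0.8765, 0.8562, 0.8077]
After component 1: product = 0.8765
After component 2: product = 0.7505
After component 3: product = 0.6061
R_sys = 0.6061
Q = 1 - 0.6061 = 0.3939

0.3939


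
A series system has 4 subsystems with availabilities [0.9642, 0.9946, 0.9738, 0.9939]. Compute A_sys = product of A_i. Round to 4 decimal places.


Subsystems: [0.9642, 0.9946, 0.9738, 0.9939]
After subsystem 1 (A=0.9642): product = 0.9642
After subsystem 2 (A=0.9946): product = 0.959
After subsystem 3 (A=0.9738): product = 0.9339
After subsystem 4 (A=0.9939): product = 0.9282
A_sys = 0.9282

0.9282


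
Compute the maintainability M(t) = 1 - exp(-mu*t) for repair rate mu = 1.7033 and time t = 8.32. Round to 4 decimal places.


mu = 1.7033, t = 8.32
mu * t = 1.7033 * 8.32 = 14.1715
exp(-14.1715) = 0.0
M(t) = 1 - 0.0
M(t) = 1.0

1.0


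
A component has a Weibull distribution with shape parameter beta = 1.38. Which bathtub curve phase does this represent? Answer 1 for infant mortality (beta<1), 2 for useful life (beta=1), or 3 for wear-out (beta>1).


beta = 1.38
Compare beta to 1:
beta < 1 => infant mortality (phase 1)
beta = 1 => useful life (phase 2)
beta > 1 => wear-out (phase 3)
Since beta = 1.38, this is wear-out (increasing failure rate)
Phase = 3

3


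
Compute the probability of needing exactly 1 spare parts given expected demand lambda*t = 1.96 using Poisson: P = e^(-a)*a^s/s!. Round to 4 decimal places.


a = 1.96, s = 1
e^(-a) = e^(-1.96) = 0.1409
a^s = 1.96^1 = 1.96
s! = 1
P = 0.1409 * 1.96 / 1
P = 0.2761

0.2761


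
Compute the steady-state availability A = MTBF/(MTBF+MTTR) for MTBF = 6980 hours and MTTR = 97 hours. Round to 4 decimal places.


MTBF = 6980
MTTR = 97
MTBF + MTTR = 7077
A = 6980 / 7077
A = 0.9863

0.9863


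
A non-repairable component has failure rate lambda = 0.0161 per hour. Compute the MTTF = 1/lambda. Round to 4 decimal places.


lambda = 0.0161
MTTF = 1 / 0.0161
MTTF = 62.1118

62.1118


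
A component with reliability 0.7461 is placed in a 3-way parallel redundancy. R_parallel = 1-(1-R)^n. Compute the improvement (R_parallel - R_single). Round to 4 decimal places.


R_single = 0.7461, n = 3
1 - R_single = 0.2539
(1 - R_single)^n = 0.2539^3 = 0.0164
R_parallel = 1 - 0.0164 = 0.9836
Improvement = 0.9836 - 0.7461
Improvement = 0.2375

0.2375


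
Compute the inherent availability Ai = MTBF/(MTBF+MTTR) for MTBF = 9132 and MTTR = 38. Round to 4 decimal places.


MTBF = 9132
MTTR = 38
MTBF + MTTR = 9170
Ai = 9132 / 9170
Ai = 0.9959

0.9959


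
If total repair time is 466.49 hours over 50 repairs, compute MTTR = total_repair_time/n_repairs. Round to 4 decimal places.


total_repair_time = 466.49
n_repairs = 50
MTTR = 466.49 / 50
MTTR = 9.3298

9.3298


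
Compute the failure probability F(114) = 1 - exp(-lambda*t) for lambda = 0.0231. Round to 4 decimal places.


lambda = 0.0231, t = 114
lambda * t = 2.6334
exp(-2.6334) = 0.0718
F(t) = 1 - 0.0718
F(t) = 0.9282

0.9282


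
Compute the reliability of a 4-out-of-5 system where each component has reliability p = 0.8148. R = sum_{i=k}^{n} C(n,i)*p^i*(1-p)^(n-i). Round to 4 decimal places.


k = 4, n = 5, p = 0.8148
i=4: C(5,4)=5 * 0.8148^4 * 0.1852^1 = 0.4081
i=5: C(5,5)=1 * 0.8148^5 * 0.1852^0 = 0.3591
R = sum of terms = 0.7673

0.7673


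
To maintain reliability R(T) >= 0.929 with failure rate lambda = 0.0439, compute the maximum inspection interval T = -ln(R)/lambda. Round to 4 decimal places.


R_target = 0.929
lambda = 0.0439
-ln(0.929) = 0.0736
T = 0.0736 / 0.0439
T = 1.6776

1.6776


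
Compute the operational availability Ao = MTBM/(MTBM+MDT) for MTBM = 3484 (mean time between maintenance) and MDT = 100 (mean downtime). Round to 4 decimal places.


MTBM = 3484
MDT = 100
MTBM + MDT = 3584
Ao = 3484 / 3584
Ao = 0.9721

0.9721


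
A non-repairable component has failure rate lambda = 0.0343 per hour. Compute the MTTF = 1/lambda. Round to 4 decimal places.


lambda = 0.0343
MTTF = 1 / 0.0343
MTTF = 29.1545

29.1545


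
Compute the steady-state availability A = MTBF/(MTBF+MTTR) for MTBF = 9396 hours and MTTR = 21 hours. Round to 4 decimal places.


MTBF = 9396
MTTR = 21
MTBF + MTTR = 9417
A = 9396 / 9417
A = 0.9978

0.9978


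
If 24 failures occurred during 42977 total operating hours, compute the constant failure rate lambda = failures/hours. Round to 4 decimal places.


failures = 24
total_hours = 42977
lambda = 24 / 42977
lambda = 0.0006

0.0006


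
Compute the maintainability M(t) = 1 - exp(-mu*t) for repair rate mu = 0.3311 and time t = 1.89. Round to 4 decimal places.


mu = 0.3311, t = 1.89
mu * t = 0.3311 * 1.89 = 0.6258
exp(-0.6258) = 0.5348
M(t) = 1 - 0.5348
M(t) = 0.4652

0.4652


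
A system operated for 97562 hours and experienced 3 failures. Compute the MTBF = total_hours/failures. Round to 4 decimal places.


total_hours = 97562
failures = 3
MTBF = 97562 / 3
MTBF = 32520.6667

32520.6667


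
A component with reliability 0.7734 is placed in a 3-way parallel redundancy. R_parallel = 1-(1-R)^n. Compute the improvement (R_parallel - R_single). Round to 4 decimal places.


R_single = 0.7734, n = 3
1 - R_single = 0.2266
(1 - R_single)^n = 0.2266^3 = 0.0116
R_parallel = 1 - 0.0116 = 0.9884
Improvement = 0.9884 - 0.7734
Improvement = 0.215

0.215


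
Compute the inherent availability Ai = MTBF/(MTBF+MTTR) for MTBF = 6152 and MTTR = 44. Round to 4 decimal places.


MTBF = 6152
MTTR = 44
MTBF + MTTR = 6196
Ai = 6152 / 6196
Ai = 0.9929

0.9929


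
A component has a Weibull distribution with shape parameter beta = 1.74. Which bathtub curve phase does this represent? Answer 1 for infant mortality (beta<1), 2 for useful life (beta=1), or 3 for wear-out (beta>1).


beta = 1.74
Compare beta to 1:
beta < 1 => infant mortality (phase 1)
beta = 1 => useful life (phase 2)
beta > 1 => wear-out (phase 3)
Since beta = 1.74, this is wear-out (increasing failure rate)
Phase = 3

3


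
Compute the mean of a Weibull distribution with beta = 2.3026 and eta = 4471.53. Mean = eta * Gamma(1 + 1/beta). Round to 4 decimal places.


beta = 2.3026, eta = 4471.53
1/beta = 0.4343
1 + 1/beta = 1.4343
Gamma(1.4343) = 0.8859
Mean = 4471.53 * 0.8859
Mean = 3961.4458

3961.4458


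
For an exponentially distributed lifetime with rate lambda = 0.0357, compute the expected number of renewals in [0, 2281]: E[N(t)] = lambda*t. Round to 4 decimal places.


lambda = 0.0357
t = 2281
E[N(t)] = lambda * t
E[N(t)] = 0.0357 * 2281
E[N(t)] = 81.4317

81.4317


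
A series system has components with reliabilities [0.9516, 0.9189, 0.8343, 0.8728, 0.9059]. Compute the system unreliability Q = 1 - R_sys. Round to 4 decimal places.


Components: [0.9516, 0.9189, 0.8343, 0.8728, 0.9059]
After component 1: product = 0.9516
After component 2: product = 0.8744
After component 3: product = 0.7295
After component 4: product = 0.6367
After component 5: product = 0.5768
R_sys = 0.5768
Q = 1 - 0.5768 = 0.4232

0.4232


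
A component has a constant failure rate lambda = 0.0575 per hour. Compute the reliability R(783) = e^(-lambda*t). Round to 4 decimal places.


lambda = 0.0575
t = 783
lambda * t = 45.0225
R(t) = e^(-45.0225)
R(t) = 0.0

0.0


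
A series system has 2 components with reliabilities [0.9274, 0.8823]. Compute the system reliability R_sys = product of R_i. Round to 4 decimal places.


Components: [0.9274, 0.8823]
After component 1 (R=0.9274): product = 0.9274
After component 2 (R=0.8823): product = 0.8182
R_sys = 0.8182

0.8182


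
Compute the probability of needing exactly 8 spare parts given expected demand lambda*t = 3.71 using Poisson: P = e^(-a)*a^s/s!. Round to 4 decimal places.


a = 3.71, s = 8
e^(-a) = e^(-3.71) = 0.0245
a^s = 3.71^8 = 35891.4726
s! = 40320
P = 0.0245 * 35891.4726 / 40320
P = 0.0218

0.0218


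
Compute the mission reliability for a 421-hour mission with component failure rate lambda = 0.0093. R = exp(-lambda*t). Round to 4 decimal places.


lambda = 0.0093
mission_time = 421
lambda * t = 0.0093 * 421 = 3.9153
R = exp(-3.9153)
R = 0.0199

0.0199


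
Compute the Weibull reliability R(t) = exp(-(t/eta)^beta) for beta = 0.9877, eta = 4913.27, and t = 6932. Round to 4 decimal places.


beta = 0.9877, eta = 4913.27, t = 6932
t/eta = 6932 / 4913.27 = 1.4109
(t/eta)^beta = 1.4109^0.9877 = 1.4049
R(t) = exp(-1.4049)
R(t) = 0.2454

0.2454


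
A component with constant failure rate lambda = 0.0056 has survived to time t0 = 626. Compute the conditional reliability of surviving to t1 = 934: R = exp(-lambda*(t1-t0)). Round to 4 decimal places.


lambda = 0.0056
t0 = 626, t1 = 934
t1 - t0 = 308
lambda * (t1-t0) = 0.0056 * 308 = 1.7248
R = exp(-1.7248)
R = 0.1782

0.1782
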